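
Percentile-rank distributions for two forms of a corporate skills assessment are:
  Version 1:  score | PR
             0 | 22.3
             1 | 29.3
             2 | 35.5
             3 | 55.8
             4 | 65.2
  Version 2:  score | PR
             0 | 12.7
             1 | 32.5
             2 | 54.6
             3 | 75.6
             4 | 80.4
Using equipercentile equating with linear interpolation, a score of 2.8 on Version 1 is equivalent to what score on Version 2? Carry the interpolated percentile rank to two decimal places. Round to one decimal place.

PR of 2.8 on Version 1: 35.5 + (2.8 − 2)/(3 − 2) × (55.8 − 35.5) = 51.74
On Version 2, PR 51.74 falls between score 1 (PR 32.5) and 2 (PR 54.6).
Interpolate: 1 + (51.74 − 32.5)/(54.6 − 32.5) × (2 − 1) = 1.9

1.9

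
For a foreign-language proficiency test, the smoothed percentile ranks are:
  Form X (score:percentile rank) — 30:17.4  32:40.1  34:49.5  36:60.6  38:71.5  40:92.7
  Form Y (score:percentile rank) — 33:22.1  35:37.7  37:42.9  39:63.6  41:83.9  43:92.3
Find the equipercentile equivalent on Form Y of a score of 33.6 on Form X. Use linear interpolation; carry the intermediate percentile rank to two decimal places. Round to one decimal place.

PR of 33.6 on Form X: 40.1 + (33.6 − 32)/(34 − 32) × (49.5 − 40.1) = 47.62
On Form Y, PR 47.62 falls between score 37 (PR 42.9) and 39 (PR 63.6).
Interpolate: 37 + (47.62 − 42.9)/(63.6 − 42.9) × (39 − 37) = 37.5

37.5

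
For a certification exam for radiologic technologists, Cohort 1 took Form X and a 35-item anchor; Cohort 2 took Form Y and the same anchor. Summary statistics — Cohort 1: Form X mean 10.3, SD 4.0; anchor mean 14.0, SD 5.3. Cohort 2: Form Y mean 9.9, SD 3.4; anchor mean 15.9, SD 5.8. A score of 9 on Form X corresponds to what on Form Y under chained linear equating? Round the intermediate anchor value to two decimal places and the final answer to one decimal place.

7.8

Form X → anchor (Cohort 1): v = (5.3/4.0)(9 − 10.3) + 14.0 = 12.28
anchor → Form Y (Cohort 2): y = (3.4/5.8)(12.28 − 15.9) + 9.9 = 7.8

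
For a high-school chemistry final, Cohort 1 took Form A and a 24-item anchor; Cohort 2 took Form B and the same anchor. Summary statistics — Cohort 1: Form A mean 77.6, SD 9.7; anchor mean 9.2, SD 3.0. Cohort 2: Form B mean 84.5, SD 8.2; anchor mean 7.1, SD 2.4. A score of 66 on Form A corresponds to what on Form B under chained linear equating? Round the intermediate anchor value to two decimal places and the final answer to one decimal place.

Form A → anchor (Cohort 1): v = (3.0/9.7)(66 − 77.6) + 9.2 = 5.61
anchor → Form B (Cohort 2): y = (8.2/2.4)(5.61 − 7.1) + 84.5 = 79.4

79.4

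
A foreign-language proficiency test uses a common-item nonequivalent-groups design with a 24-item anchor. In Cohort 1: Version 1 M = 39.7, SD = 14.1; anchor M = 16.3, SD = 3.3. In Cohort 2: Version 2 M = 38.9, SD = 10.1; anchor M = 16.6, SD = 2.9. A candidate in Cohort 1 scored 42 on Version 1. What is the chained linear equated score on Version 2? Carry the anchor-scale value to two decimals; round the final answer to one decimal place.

Version 1 → anchor (Cohort 1): v = (3.3/14.1)(42 − 39.7) + 16.3 = 16.84
anchor → Version 2 (Cohort 2): y = (10.1/2.9)(16.84 − 16.6) + 38.9 = 39.7

39.7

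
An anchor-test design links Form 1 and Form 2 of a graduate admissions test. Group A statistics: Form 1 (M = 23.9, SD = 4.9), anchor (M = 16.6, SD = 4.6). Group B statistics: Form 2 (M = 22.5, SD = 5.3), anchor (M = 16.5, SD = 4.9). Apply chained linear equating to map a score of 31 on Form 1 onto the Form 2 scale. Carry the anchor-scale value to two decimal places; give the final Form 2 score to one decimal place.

Form 1 → anchor (Group A): v = (4.6/4.9)(31 − 23.9) + 16.6 = 23.27
anchor → Form 2 (Group B): y = (5.3/4.9)(23.27 − 16.5) + 22.5 = 29.8

29.8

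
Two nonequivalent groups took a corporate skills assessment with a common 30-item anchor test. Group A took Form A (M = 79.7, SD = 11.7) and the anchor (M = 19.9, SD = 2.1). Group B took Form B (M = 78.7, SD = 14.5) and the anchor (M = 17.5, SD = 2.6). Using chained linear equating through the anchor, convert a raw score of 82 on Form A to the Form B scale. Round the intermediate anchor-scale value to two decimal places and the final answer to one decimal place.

94.4

Form A → anchor (Group A): v = (2.1/11.7)(82 − 79.7) + 19.9 = 20.31
anchor → Form B (Group B): y = (14.5/2.6)(20.31 − 17.5) + 78.7 = 94.4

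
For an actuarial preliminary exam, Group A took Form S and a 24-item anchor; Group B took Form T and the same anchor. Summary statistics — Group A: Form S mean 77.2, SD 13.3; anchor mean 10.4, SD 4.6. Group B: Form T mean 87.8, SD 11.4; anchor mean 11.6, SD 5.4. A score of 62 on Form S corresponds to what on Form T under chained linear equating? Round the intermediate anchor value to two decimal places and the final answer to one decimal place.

74.2

Form S → anchor (Group A): v = (4.6/13.3)(62 − 77.2) + 10.4 = 5.14
anchor → Form T (Group B): y = (11.4/5.4)(5.14 − 11.6) + 87.8 = 74.2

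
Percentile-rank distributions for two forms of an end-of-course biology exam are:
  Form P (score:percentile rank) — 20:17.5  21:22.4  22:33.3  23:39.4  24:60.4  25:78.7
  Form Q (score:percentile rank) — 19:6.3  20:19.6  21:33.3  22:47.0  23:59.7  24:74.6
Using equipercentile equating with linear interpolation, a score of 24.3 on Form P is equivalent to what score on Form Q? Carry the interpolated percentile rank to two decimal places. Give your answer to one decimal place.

23.4

PR of 24.3 on Form P: 60.4 + (24.3 − 24)/(25 − 24) × (78.7 − 60.4) = 65.89
On Form Q, PR 65.89 falls between score 23 (PR 59.7) and 24 (PR 74.6).
Interpolate: 23 + (65.89 − 59.7)/(74.6 − 59.7) × (24 − 23) = 23.4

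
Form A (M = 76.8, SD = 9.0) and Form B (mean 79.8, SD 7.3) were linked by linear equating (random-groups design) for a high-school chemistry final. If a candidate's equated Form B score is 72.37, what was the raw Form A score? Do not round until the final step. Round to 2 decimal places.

Invert y = (SD_Y/SD_X)(x − M_X) + M_Y:
x = (SD_X/SD_Y)(y − M_Y) + M_X = (9.0/7.3)(72.37 − 79.8) + 76.8
x = 1.232877 × -7.430 + 76.8 = 67.64

67.64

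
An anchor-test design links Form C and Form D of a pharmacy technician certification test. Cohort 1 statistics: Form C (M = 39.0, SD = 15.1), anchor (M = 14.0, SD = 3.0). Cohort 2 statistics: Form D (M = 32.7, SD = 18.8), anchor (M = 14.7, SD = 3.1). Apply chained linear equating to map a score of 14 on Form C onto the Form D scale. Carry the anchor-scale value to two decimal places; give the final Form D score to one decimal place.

-1.7

Form C → anchor (Cohort 1): v = (3.0/15.1)(14 − 39.0) + 14.0 = 9.03
anchor → Form D (Cohort 2): y = (18.8/3.1)(9.03 − 14.7) + 32.7 = -1.7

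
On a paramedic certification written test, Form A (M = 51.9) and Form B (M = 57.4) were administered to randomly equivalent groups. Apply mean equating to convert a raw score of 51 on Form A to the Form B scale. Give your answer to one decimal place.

Mean equating: y = x + (M_Y − M_X) = 51 + (57.4 − 51.9) = 56.5

56.5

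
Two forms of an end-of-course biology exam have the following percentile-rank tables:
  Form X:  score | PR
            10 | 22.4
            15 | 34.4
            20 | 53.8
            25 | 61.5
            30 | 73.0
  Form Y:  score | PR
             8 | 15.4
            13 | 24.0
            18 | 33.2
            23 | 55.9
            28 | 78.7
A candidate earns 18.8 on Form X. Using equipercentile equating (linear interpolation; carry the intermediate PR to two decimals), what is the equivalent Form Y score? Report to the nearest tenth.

21.5

PR of 18.8 on Form X: 34.4 + (18.8 − 15)/(20 − 15) × (53.8 − 34.4) = 49.14
On Form Y, PR 49.14 falls between score 18 (PR 33.2) and 23 (PR 55.9).
Interpolate: 18 + (49.14 − 33.2)/(55.9 − 33.2) × (23 − 18) = 21.5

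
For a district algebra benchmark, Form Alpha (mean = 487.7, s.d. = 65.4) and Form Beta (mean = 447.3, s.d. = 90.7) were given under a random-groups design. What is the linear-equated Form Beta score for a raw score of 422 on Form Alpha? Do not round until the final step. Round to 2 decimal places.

Linear equating: y = (SD_Y/SD_X)(x − M_X) + M_Y
y = (90.7/65.4)(422 − 487.7) + 447.3
y = 1.386850 × -65.7 + 447.3 = -91.1161 + 447.3 = 356.18

356.18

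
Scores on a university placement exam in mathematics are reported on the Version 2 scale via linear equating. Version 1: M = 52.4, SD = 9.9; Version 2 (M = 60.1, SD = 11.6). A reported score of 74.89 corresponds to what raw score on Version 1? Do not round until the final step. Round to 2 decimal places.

Invert y = (SD_Y/SD_X)(x − M_X) + M_Y:
x = (SD_X/SD_Y)(y − M_Y) + M_X = (9.9/11.6)(74.89 − 60.1) + 52.4
x = 0.853448 × 14.790 + 52.4 = 65.02

65.02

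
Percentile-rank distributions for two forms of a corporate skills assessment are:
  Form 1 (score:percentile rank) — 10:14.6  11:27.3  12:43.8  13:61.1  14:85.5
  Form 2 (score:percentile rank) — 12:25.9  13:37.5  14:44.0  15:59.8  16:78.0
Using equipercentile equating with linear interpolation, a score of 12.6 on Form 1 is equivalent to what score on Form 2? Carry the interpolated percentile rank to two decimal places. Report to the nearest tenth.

14.6

PR of 12.6 on Form 1: 43.8 + (12.6 − 12)/(13 − 12) × (61.1 − 43.8) = 54.18
On Form 2, PR 54.18 falls between score 14 (PR 44.0) and 15 (PR 59.8).
Interpolate: 14 + (54.18 − 44.0)/(59.8 − 44.0) × (15 − 14) = 14.6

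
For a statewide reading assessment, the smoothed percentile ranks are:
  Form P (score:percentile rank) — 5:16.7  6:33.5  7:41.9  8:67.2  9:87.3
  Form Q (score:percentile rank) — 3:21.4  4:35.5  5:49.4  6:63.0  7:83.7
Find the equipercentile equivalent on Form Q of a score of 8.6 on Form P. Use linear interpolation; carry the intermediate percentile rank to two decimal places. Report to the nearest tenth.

PR of 8.6 on Form P: 67.2 + (8.6 − 8)/(9 − 8) × (87.3 − 67.2) = 79.26
On Form Q, PR 79.26 falls between score 6 (PR 63.0) and 7 (PR 83.7).
Interpolate: 6 + (79.26 − 63.0)/(83.7 − 63.0) × (7 − 6) = 6.8

6.8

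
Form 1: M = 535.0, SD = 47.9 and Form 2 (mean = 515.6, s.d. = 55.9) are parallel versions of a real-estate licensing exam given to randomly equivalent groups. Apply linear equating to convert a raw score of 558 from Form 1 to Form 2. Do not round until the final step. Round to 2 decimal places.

Linear equating: y = (SD_Y/SD_X)(x − M_X) + M_Y
y = (55.9/47.9)(558 − 535.0) + 515.6
y = 1.167015 × 23.0 + 515.6 = 26.8413 + 515.6 = 542.44

542.44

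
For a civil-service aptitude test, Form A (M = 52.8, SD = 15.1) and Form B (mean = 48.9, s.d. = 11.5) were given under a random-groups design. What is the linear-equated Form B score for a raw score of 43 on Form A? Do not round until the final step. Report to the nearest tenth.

41.4

Linear equating: y = (SD_Y/SD_X)(x − M_X) + M_Y
y = (11.5/15.1)(43 − 52.8) + 48.9
y = 0.761589 × -9.8 + 48.9 = -7.4636 + 48.9 = 41.4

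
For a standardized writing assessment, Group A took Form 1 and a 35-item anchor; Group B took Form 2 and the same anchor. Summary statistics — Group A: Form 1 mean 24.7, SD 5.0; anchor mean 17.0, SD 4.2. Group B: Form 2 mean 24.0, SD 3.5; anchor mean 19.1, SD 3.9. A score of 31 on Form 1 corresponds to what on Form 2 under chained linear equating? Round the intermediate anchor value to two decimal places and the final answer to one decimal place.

26.9

Form 1 → anchor (Group A): v = (4.2/5.0)(31 − 24.7) + 17.0 = 22.29
anchor → Form 2 (Group B): y = (3.5/3.9)(22.29 − 19.1) + 24.0 = 26.9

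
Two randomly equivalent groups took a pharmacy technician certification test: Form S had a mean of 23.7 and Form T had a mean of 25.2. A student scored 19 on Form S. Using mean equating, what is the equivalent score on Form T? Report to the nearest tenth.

Mean equating: y = x + (M_Y − M_X) = 19 + (25.2 − 23.7) = 20.5

20.5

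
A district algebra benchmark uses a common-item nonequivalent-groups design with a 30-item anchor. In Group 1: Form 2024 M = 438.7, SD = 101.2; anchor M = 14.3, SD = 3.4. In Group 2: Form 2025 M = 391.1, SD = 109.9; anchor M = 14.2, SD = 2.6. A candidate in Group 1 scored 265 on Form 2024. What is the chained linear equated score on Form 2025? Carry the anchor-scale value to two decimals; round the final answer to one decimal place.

148.5

Form 2024 → anchor (Group 1): v = (3.4/101.2)(265 − 438.7) + 14.3 = 8.46
anchor → Form 2025 (Group 2): y = (109.9/2.6)(8.46 − 14.2) + 391.1 = 148.5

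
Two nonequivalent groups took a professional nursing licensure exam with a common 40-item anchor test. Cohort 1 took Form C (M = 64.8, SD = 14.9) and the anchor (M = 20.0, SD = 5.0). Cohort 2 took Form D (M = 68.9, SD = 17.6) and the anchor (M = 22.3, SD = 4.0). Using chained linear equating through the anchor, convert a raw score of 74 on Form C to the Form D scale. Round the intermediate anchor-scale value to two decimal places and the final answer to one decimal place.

Form C → anchor (Cohort 1): v = (5.0/14.9)(74 − 64.8) + 20.0 = 23.09
anchor → Form D (Cohort 2): y = (17.6/4.0)(23.09 − 22.3) + 68.9 = 72.4

72.4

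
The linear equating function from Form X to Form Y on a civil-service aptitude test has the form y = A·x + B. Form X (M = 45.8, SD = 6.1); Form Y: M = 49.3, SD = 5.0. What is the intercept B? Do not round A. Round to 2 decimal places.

11.76

A = SD_Y / SD_X = 5.0 / 6.1 = 0.819672
B = M_Y − A·M_X = 49.3 − 0.819672 × 45.8 = 11.76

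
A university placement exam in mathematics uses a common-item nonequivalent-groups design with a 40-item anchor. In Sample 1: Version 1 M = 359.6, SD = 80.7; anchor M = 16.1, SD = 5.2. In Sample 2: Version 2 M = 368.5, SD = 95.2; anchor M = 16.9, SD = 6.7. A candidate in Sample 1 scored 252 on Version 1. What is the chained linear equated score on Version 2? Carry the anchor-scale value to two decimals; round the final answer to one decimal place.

Version 1 → anchor (Sample 1): v = (5.2/80.7)(252 − 359.6) + 16.1 = 9.17
anchor → Version 2 (Sample 2): y = (95.2/6.7)(9.17 − 16.9) + 368.5 = 258.7

258.7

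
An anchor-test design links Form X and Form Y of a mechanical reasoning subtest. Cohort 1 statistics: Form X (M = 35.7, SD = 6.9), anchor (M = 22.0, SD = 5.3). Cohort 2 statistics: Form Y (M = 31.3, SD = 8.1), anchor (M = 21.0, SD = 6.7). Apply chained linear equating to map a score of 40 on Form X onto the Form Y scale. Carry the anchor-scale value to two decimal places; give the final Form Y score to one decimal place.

Form X → anchor (Cohort 1): v = (5.3/6.9)(40 − 35.7) + 22.0 = 25.30
anchor → Form Y (Cohort 2): y = (8.1/6.7)(25.30 − 21.0) + 31.3 = 36.5

36.5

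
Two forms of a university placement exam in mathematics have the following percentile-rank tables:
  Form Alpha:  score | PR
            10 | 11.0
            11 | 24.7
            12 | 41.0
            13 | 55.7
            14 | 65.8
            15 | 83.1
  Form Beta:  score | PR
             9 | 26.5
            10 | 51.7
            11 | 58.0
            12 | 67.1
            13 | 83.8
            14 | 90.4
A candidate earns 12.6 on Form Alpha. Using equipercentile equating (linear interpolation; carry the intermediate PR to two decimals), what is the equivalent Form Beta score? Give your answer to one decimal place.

PR of 12.6 on Form Alpha: 41.0 + (12.6 − 12)/(13 − 12) × (55.7 − 41.0) = 49.82
On Form Beta, PR 49.82 falls between score 9 (PR 26.5) and 10 (PR 51.7).
Interpolate: 9 + (49.82 − 26.5)/(51.7 − 26.5) × (10 − 9) = 9.9

9.9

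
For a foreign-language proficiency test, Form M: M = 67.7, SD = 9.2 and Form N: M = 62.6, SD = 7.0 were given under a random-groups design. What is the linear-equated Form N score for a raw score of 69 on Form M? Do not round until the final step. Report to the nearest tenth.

63.6

Linear equating: y = (SD_Y/SD_X)(x − M_X) + M_Y
y = (7.0/9.2)(69 − 67.7) + 62.6
y = 0.760870 × 1.3 + 62.6 = 0.9891 + 62.6 = 63.6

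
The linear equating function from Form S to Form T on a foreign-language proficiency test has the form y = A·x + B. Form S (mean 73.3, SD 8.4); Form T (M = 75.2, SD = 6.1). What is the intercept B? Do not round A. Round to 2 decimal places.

A = SD_Y / SD_X = 6.1 / 8.4 = 0.726190
B = M_Y − A·M_X = 75.2 − 0.726190 × 73.3 = 21.97

21.97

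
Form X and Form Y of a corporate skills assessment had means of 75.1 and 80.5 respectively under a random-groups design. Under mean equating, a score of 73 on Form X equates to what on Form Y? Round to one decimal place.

78.4

Mean equating: y = x + (M_Y − M_X) = 73 + (80.5 − 75.1) = 78.4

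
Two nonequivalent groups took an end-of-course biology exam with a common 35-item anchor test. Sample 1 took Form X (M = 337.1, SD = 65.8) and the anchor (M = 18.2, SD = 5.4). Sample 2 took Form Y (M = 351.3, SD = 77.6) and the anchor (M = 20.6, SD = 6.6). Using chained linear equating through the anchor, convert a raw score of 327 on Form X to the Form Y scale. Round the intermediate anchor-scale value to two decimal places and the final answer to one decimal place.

Form X → anchor (Sample 1): v = (5.4/65.8)(327 − 337.1) + 18.2 = 17.37
anchor → Form Y (Sample 2): y = (77.6/6.6)(17.37 − 20.6) + 351.3 = 313.3

313.3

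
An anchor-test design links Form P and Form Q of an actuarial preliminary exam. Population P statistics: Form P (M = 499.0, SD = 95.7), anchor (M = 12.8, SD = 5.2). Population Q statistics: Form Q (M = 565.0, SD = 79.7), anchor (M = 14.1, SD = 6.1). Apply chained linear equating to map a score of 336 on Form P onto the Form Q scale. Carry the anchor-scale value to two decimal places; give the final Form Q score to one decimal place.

432.3

Form P → anchor (Population P): v = (5.2/95.7)(336 − 499.0) + 12.8 = 3.94
anchor → Form Q (Population Q): y = (79.7/6.1)(3.94 − 14.1) + 565.0 = 432.3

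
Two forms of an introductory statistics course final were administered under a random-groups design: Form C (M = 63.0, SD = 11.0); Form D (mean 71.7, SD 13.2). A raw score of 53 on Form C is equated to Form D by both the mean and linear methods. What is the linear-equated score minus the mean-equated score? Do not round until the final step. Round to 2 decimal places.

Mean-equated: 53 + (71.7 − 63.0) = 61.70
Linear-equated: (13.2/11.0)(53 − 63.0) + 71.7 = 59.700
Difference = 59.700 − 61.70 = -2.00

-2.00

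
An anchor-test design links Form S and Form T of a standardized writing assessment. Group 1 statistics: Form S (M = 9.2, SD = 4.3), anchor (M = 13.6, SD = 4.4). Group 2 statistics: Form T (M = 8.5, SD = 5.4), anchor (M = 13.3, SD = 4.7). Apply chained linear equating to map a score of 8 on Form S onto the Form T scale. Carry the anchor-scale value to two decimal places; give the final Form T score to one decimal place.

Form S → anchor (Group 1): v = (4.4/4.3)(8 − 9.2) + 13.6 = 12.37
anchor → Form T (Group 2): y = (5.4/4.7)(12.37 − 13.3) + 8.5 = 7.4

7.4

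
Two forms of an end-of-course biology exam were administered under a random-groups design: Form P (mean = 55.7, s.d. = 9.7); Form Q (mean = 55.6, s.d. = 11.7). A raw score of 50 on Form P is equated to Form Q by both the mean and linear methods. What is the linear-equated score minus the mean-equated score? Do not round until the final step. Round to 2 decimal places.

-1.18

Mean-equated: 50 + (55.6 − 55.7) = 49.90
Linear-equated: (11.7/9.7)(50 − 55.7) + 55.6 = 48.725
Difference = 48.725 − 49.90 = -1.18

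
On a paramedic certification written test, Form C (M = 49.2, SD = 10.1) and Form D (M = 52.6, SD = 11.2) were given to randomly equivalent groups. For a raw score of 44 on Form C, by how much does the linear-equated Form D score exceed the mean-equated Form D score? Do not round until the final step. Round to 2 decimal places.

-0.57

Mean-equated: 44 + (52.6 − 49.2) = 47.40
Linear-equated: (11.2/10.1)(44 − 49.2) + 52.6 = 46.834
Difference = 46.834 − 47.40 = -0.57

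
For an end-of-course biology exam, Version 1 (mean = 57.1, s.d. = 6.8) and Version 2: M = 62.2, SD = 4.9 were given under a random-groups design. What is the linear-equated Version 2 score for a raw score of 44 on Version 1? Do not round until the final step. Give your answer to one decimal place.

52.8

Linear equating: y = (SD_Y/SD_X)(x − M_X) + M_Y
y = (4.9/6.8)(44 − 57.1) + 62.2
y = 0.720588 × -13.1 + 62.2 = -9.4397 + 62.2 = 52.8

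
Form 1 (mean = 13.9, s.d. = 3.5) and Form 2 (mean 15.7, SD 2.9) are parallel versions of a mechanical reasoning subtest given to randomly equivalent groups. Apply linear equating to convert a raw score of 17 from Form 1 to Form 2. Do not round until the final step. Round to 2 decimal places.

Linear equating: y = (SD_Y/SD_X)(x − M_X) + M_Y
y = (2.9/3.5)(17 − 13.9) + 15.7
y = 0.828571 × 3.1 + 15.7 = 2.5686 + 15.7 = 18.27

18.27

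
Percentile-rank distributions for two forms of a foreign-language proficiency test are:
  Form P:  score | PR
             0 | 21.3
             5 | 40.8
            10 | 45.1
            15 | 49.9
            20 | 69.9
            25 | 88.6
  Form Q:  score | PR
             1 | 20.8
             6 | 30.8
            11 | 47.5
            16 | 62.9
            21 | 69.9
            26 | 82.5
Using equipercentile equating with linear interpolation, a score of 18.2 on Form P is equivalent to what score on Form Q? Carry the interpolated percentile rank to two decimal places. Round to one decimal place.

PR of 18.2 on Form P: 49.9 + (18.2 − 15)/(20 − 15) × (69.9 − 49.9) = 62.70
On Form Q, PR 62.70 falls between score 11 (PR 47.5) and 16 (PR 62.9).
Interpolate: 11 + (62.70 − 47.5)/(62.9 − 47.5) × (16 − 11) = 15.9

15.9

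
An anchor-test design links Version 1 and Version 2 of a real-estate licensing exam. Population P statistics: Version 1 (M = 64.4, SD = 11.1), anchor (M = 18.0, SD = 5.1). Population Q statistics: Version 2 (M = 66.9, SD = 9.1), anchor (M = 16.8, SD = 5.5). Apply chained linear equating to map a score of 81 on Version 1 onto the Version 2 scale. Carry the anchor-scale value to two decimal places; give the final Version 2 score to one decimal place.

Version 1 → anchor (Population P): v = (5.1/11.1)(81 − 64.4) + 18.0 = 25.63
anchor → Version 2 (Population Q): y = (9.1/5.5)(25.63 − 16.8) + 66.9 = 81.5

81.5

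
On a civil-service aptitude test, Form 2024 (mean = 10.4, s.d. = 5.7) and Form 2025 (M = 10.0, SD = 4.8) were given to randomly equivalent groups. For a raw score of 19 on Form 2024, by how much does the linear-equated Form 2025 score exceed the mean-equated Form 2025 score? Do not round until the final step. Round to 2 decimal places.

-1.36

Mean-equated: 19 + (10.0 − 10.4) = 18.60
Linear-equated: (4.8/5.7)(19 − 10.4) + 10.0 = 17.242
Difference = 17.242 − 18.60 = -1.36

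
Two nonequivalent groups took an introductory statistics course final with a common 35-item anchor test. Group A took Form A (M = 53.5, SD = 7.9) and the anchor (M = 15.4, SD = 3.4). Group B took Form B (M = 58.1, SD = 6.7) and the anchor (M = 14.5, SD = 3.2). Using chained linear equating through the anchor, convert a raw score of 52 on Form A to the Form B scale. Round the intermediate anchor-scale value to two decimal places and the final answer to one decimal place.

Form A → anchor (Group A): v = (3.4/7.9)(52 − 53.5) + 15.4 = 14.75
anchor → Form B (Group B): y = (6.7/3.2)(14.75 − 14.5) + 58.1 = 58.6

58.6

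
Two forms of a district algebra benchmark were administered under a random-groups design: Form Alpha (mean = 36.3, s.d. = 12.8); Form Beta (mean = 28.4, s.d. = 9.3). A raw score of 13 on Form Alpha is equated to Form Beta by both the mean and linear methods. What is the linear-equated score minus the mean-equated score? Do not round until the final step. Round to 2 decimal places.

Mean-equated: 13 + (28.4 − 36.3) = 5.10
Linear-equated: (9.3/12.8)(13 − 36.3) + 28.4 = 11.471
Difference = 11.471 − 5.10 = 6.37

6.37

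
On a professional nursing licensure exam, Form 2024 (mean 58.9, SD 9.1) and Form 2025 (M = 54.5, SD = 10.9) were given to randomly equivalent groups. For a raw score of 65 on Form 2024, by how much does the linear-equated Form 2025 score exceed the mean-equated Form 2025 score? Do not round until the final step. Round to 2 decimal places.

1.21

Mean-equated: 65 + (54.5 − 58.9) = 60.60
Linear-equated: (10.9/9.1)(65 − 58.9) + 54.5 = 61.807
Difference = 61.807 − 60.60 = 1.21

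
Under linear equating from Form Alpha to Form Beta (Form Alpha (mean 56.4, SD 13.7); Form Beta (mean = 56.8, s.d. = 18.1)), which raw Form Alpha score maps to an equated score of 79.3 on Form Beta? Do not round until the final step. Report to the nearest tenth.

73.4

Invert y = (SD_Y/SD_X)(x − M_X) + M_Y:
x = (SD_X/SD_Y)(y − M_Y) + M_X = (13.7/18.1)(79.3 − 56.8) + 56.4
x = 0.756906 × 22.500 + 56.4 = 73.4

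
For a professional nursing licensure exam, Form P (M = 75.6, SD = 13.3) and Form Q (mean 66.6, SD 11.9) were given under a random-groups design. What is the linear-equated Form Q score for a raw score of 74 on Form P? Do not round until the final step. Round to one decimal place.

Linear equating: y = (SD_Y/SD_X)(x − M_X) + M_Y
y = (11.9/13.3)(74 − 75.6) + 66.6
y = 0.894737 × -1.6 + 66.6 = -1.4316 + 66.6 = 65.2

65.2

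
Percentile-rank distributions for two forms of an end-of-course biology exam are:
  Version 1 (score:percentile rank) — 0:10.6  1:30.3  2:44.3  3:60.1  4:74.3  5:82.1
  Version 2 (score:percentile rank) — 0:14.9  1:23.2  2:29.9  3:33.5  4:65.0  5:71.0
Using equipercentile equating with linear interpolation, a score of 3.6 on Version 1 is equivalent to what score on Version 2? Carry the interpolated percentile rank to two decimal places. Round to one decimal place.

PR of 3.6 on Version 1: 60.1 + (3.6 − 3)/(4 − 3) × (74.3 − 60.1) = 68.62
On Version 2, PR 68.62 falls between score 4 (PR 65.0) and 5 (PR 71.0).
Interpolate: 4 + (68.62 − 65.0)/(71.0 − 65.0) × (5 − 4) = 4.6

4.6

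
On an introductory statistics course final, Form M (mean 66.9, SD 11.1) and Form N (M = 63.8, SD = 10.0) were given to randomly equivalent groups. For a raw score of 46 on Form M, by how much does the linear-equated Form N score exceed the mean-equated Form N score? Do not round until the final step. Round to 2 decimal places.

2.07

Mean-equated: 46 + (63.8 − 66.9) = 42.90
Linear-equated: (10.0/11.1)(46 − 66.9) + 63.8 = 44.971
Difference = 44.971 − 42.90 = 2.07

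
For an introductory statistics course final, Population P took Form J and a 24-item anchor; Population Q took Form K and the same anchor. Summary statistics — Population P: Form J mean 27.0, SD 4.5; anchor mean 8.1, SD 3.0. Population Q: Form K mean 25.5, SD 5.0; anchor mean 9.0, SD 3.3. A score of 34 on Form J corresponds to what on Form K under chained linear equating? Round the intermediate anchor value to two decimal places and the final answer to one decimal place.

31.2

Form J → anchor (Population P): v = (3.0/4.5)(34 − 27.0) + 8.1 = 12.77
anchor → Form K (Population Q): y = (5.0/3.3)(12.77 − 9.0) + 25.5 = 31.2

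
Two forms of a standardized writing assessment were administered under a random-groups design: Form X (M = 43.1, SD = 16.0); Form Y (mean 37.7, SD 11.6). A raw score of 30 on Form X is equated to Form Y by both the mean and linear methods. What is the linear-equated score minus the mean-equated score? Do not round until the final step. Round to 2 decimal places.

Mean-equated: 30 + (37.7 − 43.1) = 24.60
Linear-equated: (11.6/16.0)(30 − 43.1) + 37.7 = 28.203
Difference = 28.203 − 24.60 = 3.60

3.60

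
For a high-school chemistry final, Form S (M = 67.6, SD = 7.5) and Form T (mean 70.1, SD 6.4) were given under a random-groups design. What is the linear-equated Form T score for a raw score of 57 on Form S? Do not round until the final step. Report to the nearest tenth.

61.1

Linear equating: y = (SD_Y/SD_X)(x − M_X) + M_Y
y = (6.4/7.5)(57 − 67.6) + 70.1
y = 0.853333 × -10.6 + 70.1 = -9.0453 + 70.1 = 61.1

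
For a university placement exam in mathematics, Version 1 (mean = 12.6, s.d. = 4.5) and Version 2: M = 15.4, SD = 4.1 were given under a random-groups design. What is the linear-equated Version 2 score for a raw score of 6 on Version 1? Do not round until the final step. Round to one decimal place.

Linear equating: y = (SD_Y/SD_X)(x − M_X) + M_Y
y = (4.1/4.5)(6 − 12.6) + 15.4
y = 0.911111 × -6.6 + 15.4 = -6.0133 + 15.4 = 9.4

9.4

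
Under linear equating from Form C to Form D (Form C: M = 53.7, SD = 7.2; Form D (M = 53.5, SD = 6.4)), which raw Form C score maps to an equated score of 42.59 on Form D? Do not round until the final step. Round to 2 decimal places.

41.43

Invert y = (SD_Y/SD_X)(x − M_X) + M_Y:
x = (SD_X/SD_Y)(y − M_Y) + M_X = (7.2/6.4)(42.59 − 53.5) + 53.7
x = 1.125000 × -10.910 + 53.7 = 41.43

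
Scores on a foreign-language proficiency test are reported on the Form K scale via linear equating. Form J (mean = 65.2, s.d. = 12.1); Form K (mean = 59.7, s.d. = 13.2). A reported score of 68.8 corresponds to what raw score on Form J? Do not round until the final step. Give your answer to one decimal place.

Invert y = (SD_Y/SD_X)(x − M_X) + M_Y:
x = (SD_X/SD_Y)(y − M_Y) + M_X = (12.1/13.2)(68.8 − 59.7) + 65.2
x = 0.916667 × 9.100 + 65.2 = 73.5

73.5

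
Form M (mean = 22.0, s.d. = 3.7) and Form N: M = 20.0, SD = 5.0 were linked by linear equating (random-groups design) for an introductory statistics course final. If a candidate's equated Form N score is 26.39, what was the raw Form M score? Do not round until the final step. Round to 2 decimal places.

26.73

Invert y = (SD_Y/SD_X)(x − M_X) + M_Y:
x = (SD_X/SD_Y)(y − M_Y) + M_X = (3.7/5.0)(26.39 − 20.0) + 22.0
x = 0.740000 × 6.390 + 22.0 = 26.73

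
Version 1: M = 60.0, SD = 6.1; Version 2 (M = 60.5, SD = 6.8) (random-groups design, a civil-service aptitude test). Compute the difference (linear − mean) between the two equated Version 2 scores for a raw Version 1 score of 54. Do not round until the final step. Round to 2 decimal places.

Mean-equated: 54 + (60.5 − 60.0) = 54.50
Linear-equated: (6.8/6.1)(54 − 60.0) + 60.5 = 53.811
Difference = 53.811 − 54.50 = -0.69

-0.69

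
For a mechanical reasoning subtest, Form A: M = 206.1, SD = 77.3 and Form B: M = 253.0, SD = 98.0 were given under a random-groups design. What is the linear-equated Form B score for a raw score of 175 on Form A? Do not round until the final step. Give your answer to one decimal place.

Linear equating: y = (SD_Y/SD_X)(x − M_X) + M_Y
y = (98.0/77.3)(175 − 206.1) + 253.0
y = 1.267788 × -31.1 + 253.0 = -39.4282 + 253.0 = 213.6

213.6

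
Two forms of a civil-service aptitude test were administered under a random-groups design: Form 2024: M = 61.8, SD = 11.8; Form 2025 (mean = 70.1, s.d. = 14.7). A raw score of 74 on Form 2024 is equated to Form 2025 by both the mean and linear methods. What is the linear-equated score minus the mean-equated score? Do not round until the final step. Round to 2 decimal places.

Mean-equated: 74 + (70.1 − 61.8) = 82.30
Linear-equated: (14.7/11.8)(74 − 61.8) + 70.1 = 85.298
Difference = 85.298 − 82.30 = 3.00

3.00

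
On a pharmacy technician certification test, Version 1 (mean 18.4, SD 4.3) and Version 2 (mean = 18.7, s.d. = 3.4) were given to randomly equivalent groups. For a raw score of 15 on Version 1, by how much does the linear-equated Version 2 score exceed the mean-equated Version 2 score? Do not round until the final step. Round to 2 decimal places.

Mean-equated: 15 + (18.7 − 18.4) = 15.30
Linear-equated: (3.4/4.3)(15 − 18.4) + 18.7 = 16.012
Difference = 16.012 − 15.30 = 0.71

0.71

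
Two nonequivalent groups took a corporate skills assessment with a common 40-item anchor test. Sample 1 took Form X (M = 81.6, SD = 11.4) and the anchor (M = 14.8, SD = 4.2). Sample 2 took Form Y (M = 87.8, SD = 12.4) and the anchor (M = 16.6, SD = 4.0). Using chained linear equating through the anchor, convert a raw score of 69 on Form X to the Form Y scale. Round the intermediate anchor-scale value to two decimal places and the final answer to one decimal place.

67.8

Form X → anchor (Sample 1): v = (4.2/11.4)(69 − 81.6) + 14.8 = 10.16
anchor → Form Y (Sample 2): y = (12.4/4.0)(10.16 − 16.6) + 87.8 = 67.8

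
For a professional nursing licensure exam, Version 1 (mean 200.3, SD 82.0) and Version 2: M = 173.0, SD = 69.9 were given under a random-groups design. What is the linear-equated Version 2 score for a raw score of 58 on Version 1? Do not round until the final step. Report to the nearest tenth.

51.7

Linear equating: y = (SD_Y/SD_X)(x − M_X) + M_Y
y = (69.9/82.0)(58 − 200.3) + 173.0
y = 0.852439 × -142.3 + 173.0 = -121.3021 + 173.0 = 51.7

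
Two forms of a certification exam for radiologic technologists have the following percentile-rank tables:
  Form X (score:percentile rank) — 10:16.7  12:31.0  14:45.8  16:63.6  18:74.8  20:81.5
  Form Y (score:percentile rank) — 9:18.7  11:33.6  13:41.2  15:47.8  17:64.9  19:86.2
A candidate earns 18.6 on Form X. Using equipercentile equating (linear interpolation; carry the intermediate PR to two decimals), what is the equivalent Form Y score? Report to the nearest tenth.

18.1

PR of 18.6 on Form X: 74.8 + (18.6 − 18)/(20 − 18) × (81.5 − 74.8) = 76.81
On Form Y, PR 76.81 falls between score 17 (PR 64.9) and 19 (PR 86.2).
Interpolate: 17 + (76.81 − 64.9)/(86.2 − 64.9) × (19 − 17) = 18.1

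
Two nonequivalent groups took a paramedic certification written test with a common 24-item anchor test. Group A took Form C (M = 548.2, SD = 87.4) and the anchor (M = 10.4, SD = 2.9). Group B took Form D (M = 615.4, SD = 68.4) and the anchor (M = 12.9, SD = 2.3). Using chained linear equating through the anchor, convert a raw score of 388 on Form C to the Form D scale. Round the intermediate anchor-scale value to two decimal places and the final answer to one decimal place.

382.8

Form C → anchor (Group A): v = (2.9/87.4)(388 − 548.2) + 10.4 = 5.08
anchor → Form D (Group B): y = (68.4/2.3)(5.08 − 12.9) + 615.4 = 382.8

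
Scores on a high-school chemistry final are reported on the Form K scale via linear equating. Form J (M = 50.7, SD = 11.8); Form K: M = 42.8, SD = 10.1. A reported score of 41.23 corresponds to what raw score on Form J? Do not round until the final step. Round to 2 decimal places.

Invert y = (SD_Y/SD_X)(x − M_X) + M_Y:
x = (SD_X/SD_Y)(y − M_Y) + M_X = (11.8/10.1)(41.23 − 42.8) + 50.7
x = 1.168317 × -1.570 + 50.7 = 48.87

48.87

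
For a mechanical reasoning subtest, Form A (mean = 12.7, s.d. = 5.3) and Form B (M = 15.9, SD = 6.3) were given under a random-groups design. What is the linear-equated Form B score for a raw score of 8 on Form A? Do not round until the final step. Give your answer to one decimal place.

10.3

Linear equating: y = (SD_Y/SD_X)(x − M_X) + M_Y
y = (6.3/5.3)(8 − 12.7) + 15.9
y = 1.188679 × -4.7 + 15.9 = -5.5868 + 15.9 = 10.3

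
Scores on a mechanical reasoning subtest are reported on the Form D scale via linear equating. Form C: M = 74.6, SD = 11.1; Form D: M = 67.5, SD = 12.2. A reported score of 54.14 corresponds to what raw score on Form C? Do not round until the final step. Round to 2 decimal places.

62.44

Invert y = (SD_Y/SD_X)(x − M_X) + M_Y:
x = (SD_X/SD_Y)(y − M_Y) + M_X = (11.1/12.2)(54.14 − 67.5) + 74.6
x = 0.909836 × -13.360 + 74.6 = 62.44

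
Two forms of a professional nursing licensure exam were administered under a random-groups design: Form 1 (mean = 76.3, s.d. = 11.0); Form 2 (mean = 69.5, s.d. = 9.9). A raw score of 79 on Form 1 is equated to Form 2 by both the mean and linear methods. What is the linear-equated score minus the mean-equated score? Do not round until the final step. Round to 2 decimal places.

-0.27

Mean-equated: 79 + (69.5 − 76.3) = 72.20
Linear-equated: (9.9/11.0)(79 − 76.3) + 69.5 = 71.930
Difference = 71.930 − 72.20 = -0.27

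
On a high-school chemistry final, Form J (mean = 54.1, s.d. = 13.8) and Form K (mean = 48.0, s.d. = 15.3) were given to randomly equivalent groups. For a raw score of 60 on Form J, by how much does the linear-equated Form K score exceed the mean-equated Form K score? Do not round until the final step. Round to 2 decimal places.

Mean-equated: 60 + (48.0 − 54.1) = 53.90
Linear-equated: (15.3/13.8)(60 − 54.1) + 48.0 = 54.541
Difference = 54.541 − 53.90 = 0.64

0.64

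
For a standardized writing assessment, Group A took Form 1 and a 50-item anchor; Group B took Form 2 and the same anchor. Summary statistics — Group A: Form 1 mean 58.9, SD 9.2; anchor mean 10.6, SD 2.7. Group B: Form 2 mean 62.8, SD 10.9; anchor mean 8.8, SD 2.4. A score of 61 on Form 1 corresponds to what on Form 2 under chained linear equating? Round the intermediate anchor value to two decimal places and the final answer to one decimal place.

73.8

Form 1 → anchor (Group A): v = (2.7/9.2)(61 − 58.9) + 10.6 = 11.22
anchor → Form 2 (Group B): y = (10.9/2.4)(11.22 − 8.8) + 62.8 = 73.8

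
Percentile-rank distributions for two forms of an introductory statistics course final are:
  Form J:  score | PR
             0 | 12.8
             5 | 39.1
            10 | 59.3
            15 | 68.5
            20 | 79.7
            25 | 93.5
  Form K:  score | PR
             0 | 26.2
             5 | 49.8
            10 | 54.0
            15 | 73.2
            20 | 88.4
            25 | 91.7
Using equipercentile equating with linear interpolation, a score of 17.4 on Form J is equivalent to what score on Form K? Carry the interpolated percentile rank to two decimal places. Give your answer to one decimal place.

PR of 17.4 on Form J: 68.5 + (17.4 − 15)/(20 − 15) × (79.7 − 68.5) = 73.88
On Form K, PR 73.88 falls between score 15 (PR 73.2) and 20 (PR 88.4).
Interpolate: 15 + (73.88 − 73.2)/(88.4 − 73.2) × (20 − 15) = 15.2

15.2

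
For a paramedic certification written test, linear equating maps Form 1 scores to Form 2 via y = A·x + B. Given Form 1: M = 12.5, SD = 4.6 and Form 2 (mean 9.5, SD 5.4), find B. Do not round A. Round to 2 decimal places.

A = SD_Y / SD_X = 5.4 / 4.6 = 1.173913
B = M_Y − A·M_X = 9.5 − 1.173913 × 12.5 = -5.17

-5.17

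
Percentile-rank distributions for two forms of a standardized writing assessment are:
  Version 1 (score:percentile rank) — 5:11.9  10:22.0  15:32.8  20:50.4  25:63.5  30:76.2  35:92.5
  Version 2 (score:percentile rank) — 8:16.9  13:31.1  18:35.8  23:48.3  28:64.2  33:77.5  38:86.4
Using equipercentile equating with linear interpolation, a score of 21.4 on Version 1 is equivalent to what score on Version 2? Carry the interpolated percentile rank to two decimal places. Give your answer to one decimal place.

24.8

PR of 21.4 on Version 1: 50.4 + (21.4 − 20)/(25 − 20) × (63.5 − 50.4) = 54.07
On Version 2, PR 54.07 falls between score 23 (PR 48.3) and 28 (PR 64.2).
Interpolate: 23 + (54.07 − 48.3)/(64.2 − 48.3) × (28 − 23) = 24.8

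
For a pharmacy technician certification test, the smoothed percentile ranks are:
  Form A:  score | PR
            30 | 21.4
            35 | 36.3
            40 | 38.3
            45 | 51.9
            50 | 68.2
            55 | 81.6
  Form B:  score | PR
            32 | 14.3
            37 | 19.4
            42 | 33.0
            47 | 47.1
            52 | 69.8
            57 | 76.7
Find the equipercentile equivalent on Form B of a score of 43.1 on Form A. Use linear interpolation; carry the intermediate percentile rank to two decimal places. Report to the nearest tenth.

PR of 43.1 on Form A: 38.3 + (43.1 − 40)/(45 − 40) × (51.9 − 38.3) = 46.73
On Form B, PR 46.73 falls between score 42 (PR 33.0) and 47 (PR 47.1).
Interpolate: 42 + (46.73 − 33.0)/(47.1 − 33.0) × (47 − 42) = 46.9

46.9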